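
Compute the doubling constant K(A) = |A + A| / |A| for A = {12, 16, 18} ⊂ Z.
K = |A + A| / |A| = 6/3 = 2

Enumerate A + A = {a + b : a, b ∈ A}. With |A| = 3, there are |A|^2 = 9 ordered sum pairs; collecting distinct values, A + A = {24, 28, 30, 32, 34, 36}, so |A + A| = 6. Thus K = 6/3 = 2. For comparison, the minimum possible |A + A| over all 3-element sets is 2·3 − 1 = 5 (so min K = 5/3), attained only by arithmetic progressions.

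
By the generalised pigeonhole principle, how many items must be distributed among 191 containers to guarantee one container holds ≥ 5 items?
n = (5 − 1)·191 + 1 = 765

By the generalised pigeonhole principle, to guarantee some box contains ≥ r objects we need more than (r − 1) · k objects total. Threshold: n = (r − 1) · k + 1. With r = 5 and k = 191: n = 4 · 191 + 1 = 764 + 1 = 765. For n = 764 = 4 · 191, we can put exactly 4 objects in every box, avoiding 5 in any single one — so 765 is tight.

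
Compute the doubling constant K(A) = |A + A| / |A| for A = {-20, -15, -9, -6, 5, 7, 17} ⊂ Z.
K = |A + A| / |A| = 27/7

Enumerate A + A = {a + b : a, b ∈ A}. With |A| = 7, there are |A|^2 = 49 ordered sum pairs; collecting distinct values, A + A = {-40, -35, -30, -29, -26, -24, -21, -18, -15, -13, -12, -10, -8, -4, -3, -2, -1, 1, 2, 8, 10, 11, 12, 14, 22, 24, 34}, so |A + A| = 27. Thus K = 27/7. For comparison, the minimum possible |A + A| over all 7-element sets is 2·7 − 1 = 13 (so min K = 13/7), attained only by arithmetic progressions.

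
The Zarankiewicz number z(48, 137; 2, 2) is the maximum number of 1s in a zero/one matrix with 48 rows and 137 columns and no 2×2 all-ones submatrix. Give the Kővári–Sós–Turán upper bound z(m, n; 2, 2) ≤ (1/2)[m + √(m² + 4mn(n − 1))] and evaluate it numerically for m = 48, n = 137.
z(48, 137; 2, 2) ≤ (1/2)[48 + √(48² + 4·48·137·136)] = (1/2)[48 + √3579648] = 969.9979

Kővári–Sós–Turán: let r_1, ..., r_48 be the row sums and z = Σ r_i the total number of 1s. Each pair of columns can share at most one row with both entries 1 (else a 2×2 all-ones block appears), so Σ_i C(r_i, 2) ≤ C(137, 2) = 9316. By convexity Σ_i C(r_i, 2) ≥ 48·C(z/48, 2) = z(z − 48)/(2·48), giving z² − 48z − 48·137·136 ≤ 0 and hence z ≤ (1/2)[48 + √(2304 + 4·894336)] = (1/2)[48 + √3579648] ≈ (1/2)(48 + 1891.9958) = 969.9979.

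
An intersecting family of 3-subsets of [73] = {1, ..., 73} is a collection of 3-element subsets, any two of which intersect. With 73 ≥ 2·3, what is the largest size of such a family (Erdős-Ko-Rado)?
max |F| = C(72, 2) = 2556

Erdős-Ko-Rado (1961): when n ≥ 2k, max |F| = C(n−1, k−1). The bound is attained by the star {A : i ∈ A} for any fixed i ∈ [n]. Here C(73−1, 3−1) = C(72, 2) = 2556.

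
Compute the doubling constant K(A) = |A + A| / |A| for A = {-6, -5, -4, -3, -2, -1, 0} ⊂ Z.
K = |A + A| / |A| = 13/7

Enumerate A + A = {a + b : a, b ∈ A}. With |A| = 7, there are |A|^2 = 49 ordered sum pairs; collecting distinct values, A + A = {-12, -11, -10, -9, -8, -7, -6, -5, -4, -3, -2, -1, 0}, so |A + A| = 13. Thus K = 13/7. Here |A + A| = 2|A| − 1 = 13, the minimum possible — so K = 13/7 is minimal, which holds iff A is an arithmetic progression.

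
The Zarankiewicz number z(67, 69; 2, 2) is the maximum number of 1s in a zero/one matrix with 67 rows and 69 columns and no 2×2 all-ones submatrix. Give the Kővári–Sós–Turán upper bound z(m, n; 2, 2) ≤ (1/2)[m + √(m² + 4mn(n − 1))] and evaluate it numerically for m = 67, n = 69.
z(67, 69; 2, 2) ≤ (1/2)[67 + √(67² + 4·67·69·68)] = (1/2)[67 + √1261945] = 595.1816

Kővári–Sós–Turán: let r_1, ..., r_67 be the row sums and z = Σ r_i the total number of 1s. Each pair of columns can share at most one row with both entries 1 (else a 2×2 all-ones block appears), so Σ_i C(r_i, 2) ≤ C(69, 2) = 2346. By convexity Σ_i C(r_i, 2) ≥ 67·C(z/67, 2) = z(z − 67)/(2·67), giving z² − 67z − 67·69·68 ≤ 0 and hence z ≤ (1/2)[67 + √(4489 + 4·314364)] = (1/2)[67 + √1261945] ≈ (1/2)(67 + 1123.3633) = 595.1816.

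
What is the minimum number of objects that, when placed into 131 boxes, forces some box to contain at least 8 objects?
n = (8 − 1)·131 + 1 = 918

By the generalised pigeonhole principle, to guarantee some box contains ≥ r objects we need more than (r − 1) · k objects total. Threshold: n = (r − 1) · k + 1. With r = 8 and k = 131: n = 7 · 131 + 1 = 917 + 1 = 918. For n = 917 = 7 · 131, we can put exactly 7 objects in every box, avoiding 8 in any single one — so 918 is tight.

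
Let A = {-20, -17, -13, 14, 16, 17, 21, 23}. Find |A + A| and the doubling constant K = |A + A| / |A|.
K = |A + A| / |A| = 31/8

Enumerate A + A = {a + b : a, b ∈ A}. With |A| = 8, there are |A|^2 = 64 ordered sum pairs; collecting distinct values, A + A = {-40, -37, -34, -33, -30, -26, -6, -4, -3, -1, 0, 1, 3, 4, 6, 8, 10, 28, 30, 31, 32, 33, 34, 35, 37, 38, 39, 40, 42, 44, 46}, so |A + A| = 31. Thus K = 31/8. For comparison, the minimum possible |A + A| over all 8-element sets is 2·8 − 1 = 15 (so min K = 15/8), attained only by arithmetic progressions.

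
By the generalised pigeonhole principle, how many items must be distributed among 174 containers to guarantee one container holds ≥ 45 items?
n = (45 − 1)·174 + 1 = 7657

By the generalised pigeonhole principle, to guarantee some box contains ≥ r objects we need more than (r − 1) · k objects total. Threshold: n = (r − 1) · k + 1. With r = 45 and k = 174: n = 44 · 174 + 1 = 7656 + 1 = 7657. For n = 7656 = 44 · 174, we can put exactly 44 objects in every box, avoiding 45 in any single one — so 7657 is tight.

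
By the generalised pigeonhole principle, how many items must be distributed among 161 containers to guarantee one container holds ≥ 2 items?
n = (2 − 1)·161 + 1 = 162

By the generalised pigeonhole principle, to guarantee some box contains ≥ r objects we need more than (r − 1) · k objects total. Threshold: n = (r − 1) · k + 1. With r = 2 and k = 161: n = 1 · 161 + 1 = 161 + 1 = 162. For n = 161 = 1 · 161, we can put exactly 1 objects in every box, avoiding 2 in any single one — so 162 is tight.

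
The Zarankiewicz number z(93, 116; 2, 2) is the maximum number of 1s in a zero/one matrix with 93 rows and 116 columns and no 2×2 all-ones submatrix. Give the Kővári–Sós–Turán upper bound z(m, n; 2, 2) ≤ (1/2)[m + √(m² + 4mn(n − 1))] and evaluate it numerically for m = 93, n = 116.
z(93, 116; 2, 2) ≤ (1/2)[93 + √(93² + 4·93·116·115)] = (1/2)[93 + √4971129] = 1161.3014

Kővári–Sós–Turán: let r_1, ..., r_93 be the row sums and z = Σ r_i the total number of 1s. Each pair of columns can share at most one row with both entries 1 (else a 2×2 all-ones block appears), so Σ_i C(r_i, 2) ≤ C(116, 2) = 6670. By convexity Σ_i C(r_i, 2) ≥ 93·C(z/93, 2) = z(z − 93)/(2·93), giving z² − 93z − 93·116·115 ≤ 0 and hence z ≤ (1/2)[93 + √(8649 + 4·1240620)] = (1/2)[93 + √4971129] ≈ (1/2)(93 + 2229.6029) = 1161.3014.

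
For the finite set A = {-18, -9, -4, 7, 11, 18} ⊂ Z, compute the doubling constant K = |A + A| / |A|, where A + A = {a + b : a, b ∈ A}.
K = |A + A| / |A| = 20/6 = 10/3

Enumerate A + A = {a + b : a, b ∈ A}. With |A| = 6, there are |A|^2 = 36 ordered sum pairs; collecting distinct values, A + A = {-36, -27, -22, -18, -13, -11, -8, -7, -2, 0, 2, 3, 7, 9, 14, 18, 22, 25, 29, 36}, so |A + A| = 20. Thus K = 20/6 = 10/3. For comparison, the minimum possible |A + A| over all 6-element sets is 2·6 − 1 = 11 (so min K = 11/6), attained only by arithmetic progressions.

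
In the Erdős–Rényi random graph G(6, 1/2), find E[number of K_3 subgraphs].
E[# K_3] = C(6, 3) · (1/2)^C(3, 2) = 20 / 2^3 = 5/2 = 2.5

For each 3-subset S of vertices (there are C(6, 3) = 20 such S), let X_S = 1 if S induces a K_3 (all C(3, 2) = 3 edges present). Then P(X_S = 1) = (1/2)^3 = 1/8. By linearity of expectation, E[# K_3] = C(6, 3) · (1/2)^3 = 20 / 8 = 5/2 = 2.5.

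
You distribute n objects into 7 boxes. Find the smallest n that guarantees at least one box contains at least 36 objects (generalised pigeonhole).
n = (36 − 1)·7 + 1 = 246

By the generalised pigeonhole principle, to guarantee some box contains ≥ r objects we need more than (r − 1) · k objects total. Threshold: n = (r − 1) · k + 1. With r = 36 and k = 7: n = 35 · 7 + 1 = 245 + 1 = 246. For n = 245 = 35 · 7, we can put exactly 35 objects in every box, avoiding 36 in any single one — so 246 is tight.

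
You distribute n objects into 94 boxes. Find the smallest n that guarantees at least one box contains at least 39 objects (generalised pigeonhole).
n = (39 − 1)·94 + 1 = 3573

By the generalised pigeonhole principle, to guarantee some box contains ≥ r objects we need more than (r − 1) · k objects total. Threshold: n = (r − 1) · k + 1. With r = 39 and k = 94: n = 38 · 94 + 1 = 3572 + 1 = 3573. For n = 3572 = 38 · 94, we can put exactly 38 objects in every box, avoiding 39 in any single one — so 3573 is tight.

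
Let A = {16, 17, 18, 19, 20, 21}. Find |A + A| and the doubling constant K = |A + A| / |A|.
K = |A + A| / |A| = 11/6

Enumerate A + A = {a + b : a, b ∈ A}. With |A| = 6, there are |A|^2 = 36 ordered sum pairs; collecting distinct values, A + A = {32, 33, 34, 35, 36, 37, 38, 39, 40, 41, 42}, so |A + A| = 11. Thus K = 11/6. Here |A + A| = 2|A| − 1 = 11, the minimum possible — so K = 11/6 is minimal, which holds iff A is an arithmetic progression.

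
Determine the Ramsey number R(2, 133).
R(2, 133) = 133

R(2, k) = k for all k ≥ 2: in a 2-colouring of K_k, either some edge is red (a red K_2) or all edges are blue (a blue K_k). And K_{132} coloured all-blue has no blue K_133, so R(2, 133) > 132. Hence R(2, 133) = 133.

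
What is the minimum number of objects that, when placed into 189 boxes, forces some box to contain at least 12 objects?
n = (12 − 1)·189 + 1 = 2080

By the generalised pigeonhole principle, to guarantee some box contains ≥ r objects we need more than (r − 1) · k objects total. Threshold: n = (r − 1) · k + 1. With r = 12 and k = 189: n = 11 · 189 + 1 = 2079 + 1 = 2080. For n = 2079 = 11 · 189, we can put exactly 11 objects in every box, avoiding 12 in any single one — so 2080 is tight.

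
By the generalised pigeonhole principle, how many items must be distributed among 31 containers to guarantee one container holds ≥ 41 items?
n = (41 − 1)·31 + 1 = 1241

By the generalised pigeonhole principle, to guarantee some box contains ≥ r objects we need more than (r − 1) · k objects total. Threshold: n = (r − 1) · k + 1. With r = 41 and k = 31: n = 40 · 31 + 1 = 1240 + 1 = 1241. For n = 1240 = 40 · 31, we can put exactly 40 objects in every box, avoiding 41 in any single one — so 1241 is tight.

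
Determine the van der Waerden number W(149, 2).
W(149, 2) = 149 + 1 = 150

A 2-term AP is any pair of integers, so a monochromatic 2-AP exists iff some colour is used at least twice. With 149 colours, the colouring i ↦ i on {1, ..., 149} uses each colour once, avoiding any monochromatic pair, so W(149, 2) > 149. For {1, ..., 150}, pigeonhole forces two integers of the same colour, which form a monochromatic 2-AP. Hence W(149, 2) = 150.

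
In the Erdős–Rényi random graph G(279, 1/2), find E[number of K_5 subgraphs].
E[# K_5] = C(279, 5) · (1/2)^C(5, 2) = 13589056305 / 2^10 ≈ 13270562.797852

For each 5-subset S of vertices (there are C(279, 5) = 13589056305 such S), let X_S = 1 if S induces a K_5 (all C(5, 2) = 10 edges present). Then P(X_S = 1) = (1/2)^10 = 1/1024. By linearity of expectation, E[# K_5] = C(279, 5) · (1/2)^10 = 13589056305 / 1024 ≈ 13270562.797852.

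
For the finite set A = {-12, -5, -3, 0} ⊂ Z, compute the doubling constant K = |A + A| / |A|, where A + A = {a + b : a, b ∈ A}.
K = |A + A| / |A| = 10/4 = 5/2

Enumerate A + A = {a + b : a, b ∈ A}. With |A| = 4, there are |A|^2 = 16 ordered sum pairs; collecting distinct values, A + A = {-24, -17, -15, -12, -10, -8, -6, -5, -3, 0}, so |A + A| = 10. Thus K = 10/4 = 5/2. For comparison, the minimum possible |A + A| over all 4-element sets is 2·4 − 1 = 7 (so min K = 7/4), attained only by arithmetic progressions.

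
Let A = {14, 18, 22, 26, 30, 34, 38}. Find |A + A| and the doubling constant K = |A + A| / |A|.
K = |A + A| / |A| = 13/7

Enumerate A + A = {a + b : a, b ∈ A}. With |A| = 7, there are |A|^2 = 49 ordered sum pairs; collecting distinct values, A + A = {28, 32, 36, 40, 44, 48, 52, 56, 60, 64, 68, 72, 76}, so |A + A| = 13. Thus K = 13/7. Here |A + A| = 2|A| − 1 = 13, the minimum possible — so K = 13/7 is minimal, which holds iff A is an arithmetic progression.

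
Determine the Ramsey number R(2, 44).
R(2, 44) = 44

R(2, k) = k for all k ≥ 2: in a 2-colouring of K_k, either some edge is red (a red K_2) or all edges are blue (a blue K_k). And K_{43} coloured all-blue has no blue K_44, so R(2, 44) > 43. Hence R(2, 44) = 44.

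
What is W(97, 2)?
W(97, 2) = 97 + 1 = 98

A 2-term AP is any pair of integers, so a monochromatic 2-AP exists iff some colour is used at least twice. With 97 colours, the colouring i ↦ i on {1, ..., 97} uses each colour once, avoiding any monochromatic pair, so W(97, 2) > 97. For {1, ..., 98}, pigeonhole forces two integers of the same colour, which form a monochromatic 2-AP. Hence W(97, 2) = 98.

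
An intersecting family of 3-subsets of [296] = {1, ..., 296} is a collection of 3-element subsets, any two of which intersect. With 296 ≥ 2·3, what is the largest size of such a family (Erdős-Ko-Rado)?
max |F| = C(295, 2) = 43365

Erdős-Ko-Rado (1961): when n ≥ 2k, max |F| = C(n−1, k−1). The bound is attained by the star {A : i ∈ A} for any fixed i ∈ [n]. Here C(296−1, 3−1) = C(295, 2) = 43365.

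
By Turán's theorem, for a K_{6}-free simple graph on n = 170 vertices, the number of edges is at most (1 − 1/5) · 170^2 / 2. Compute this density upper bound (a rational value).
Turán density bound = (4/5) · 170^2/2 = 11560

Turán's theorem: ex(n, K_{r+1}) is achieved by the complete r-partite Turán graph T(n, r) with parts as balanced as possible, and is at most (1 − 1/r) · n^2/2. For r = 5, n = 170: the density bound is (4/5) · 28900/2 = 11560. Since 5 ∣ 170, the Turán graph T(170, 5) has parts of equal size 34, and its edge count e(T(170, 5)) = 11560 attains the density bound exactly.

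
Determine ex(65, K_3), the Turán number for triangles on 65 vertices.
ex(65, K_3) = ⌊65^2/4⌋ = 1056

Mantel (1907): a triangle-free graph on n vertices has at most ⌊n^2/4⌋ edges, with equality for the complete bipartite graph K_{⌊n/2⌋, ⌈n/2⌉}. For n = 65: ⌊65^2/4⌋ = ⌊4225/4⌋ = 1056. The extremal graph is K_{32, 33}, which has 32·33 = 1056 edges.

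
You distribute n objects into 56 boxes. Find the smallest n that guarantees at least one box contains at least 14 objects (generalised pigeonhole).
n = (14 − 1)·56 + 1 = 729

By the generalised pigeonhole principle, to guarantee some box contains ≥ r objects we need more than (r − 1) · k objects total. Threshold: n = (r − 1) · k + 1. With r = 14 and k = 56: n = 13 · 56 + 1 = 728 + 1 = 729. For n = 728 = 13 · 56, we can put exactly 13 objects in every box, avoiding 14 in any single one — so 729 is tight.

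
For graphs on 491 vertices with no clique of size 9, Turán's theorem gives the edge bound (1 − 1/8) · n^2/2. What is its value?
Turán density bound = (7/8) · 491^2/2 = 1687567/16 ≈ 105472.9375

Turán's theorem: ex(n, K_{r+1}) is achieved by the complete r-partite Turán graph T(n, r) with parts as balanced as possible, and is at most (1 − 1/r) · n^2/2. For r = 8, n = 491: the density bound is (7/8) · 241081/2 = 1687567/16 ≈ 105472.9375. The integer-valued extremum is e(T(491, 8)) = 105472, which is strictly less than the density bound 1687567/16 since 8 ∤ 491 (the parts of T(491, 8) cannot all be equal).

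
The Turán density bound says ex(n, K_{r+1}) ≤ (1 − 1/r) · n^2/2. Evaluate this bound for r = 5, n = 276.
Turán density bound = (4/5) · 276^2/2 = 152352/5 ≈ 30470.4

Turán's theorem: ex(n, K_{r+1}) is achieved by the complete r-partite Turán graph T(n, r) with parts as balanced as possible, and is at most (1 − 1/r) · n^2/2. For r = 5, n = 276: the density bound is (4/5) · 76176/2 = 152352/5 ≈ 30470.4. The integer-valued extremum is e(T(276, 5)) = 30470, which is strictly less than the density bound 152352/5 since 5 ∤ 276 (the parts of T(276, 5) cannot all be equal).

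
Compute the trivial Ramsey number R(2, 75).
R(2, 75) = 75

R(2, k) = k for all k ≥ 2: in a 2-colouring of K_k, either some edge is red (a red K_2) or all edges are blue (a blue K_k). And K_{74} coloured all-blue has no blue K_75, so R(2, 75) > 74. Hence R(2, 75) = 75.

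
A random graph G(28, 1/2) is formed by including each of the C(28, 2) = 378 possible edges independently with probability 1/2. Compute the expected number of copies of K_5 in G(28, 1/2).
E[# K_5] = C(28, 5) · (1/2)^C(5, 2) = 98280 / 2^10 = 12285/128 = 95.9765625

For each 5-subset S of vertices (there are C(28, 5) = 98280 such S), let X_S = 1 if S induces a K_5 (all C(5, 2) = 10 edges present). Then P(X_S = 1) = (1/2)^10 = 1/1024. By linearity of expectation, E[# K_5] = C(28, 5) · (1/2)^10 = 98280 / 1024 = 12285/128 = 95.9765625.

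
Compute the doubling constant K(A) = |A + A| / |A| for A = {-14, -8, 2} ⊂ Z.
K = |A + A| / |A| = 6/3 = 2

Enumerate A + A = {a + b : a, b ∈ A}. With |A| = 3, there are |A|^2 = 9 ordered sum pairs; collecting distinct values, A + A = {-28, -22, -16, -12, -6, 4}, so |A + A| = 6. Thus K = 6/3 = 2. For comparison, the minimum possible |A + A| over all 3-element sets is 2·3 − 1 = 5 (so min K = 5/3), attained only by arithmetic progressions.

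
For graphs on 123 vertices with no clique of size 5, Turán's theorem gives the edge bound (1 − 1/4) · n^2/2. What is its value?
Turán density bound = (3/4) · 123^2/2 = 45387/8 ≈ 5673.375

Turán's theorem: ex(n, K_{r+1}) is achieved by the complete r-partite Turán graph T(n, r) with parts as balanced as possible, and is at most (1 − 1/r) · n^2/2. For r = 4, n = 123: the density bound is (3/4) · 15129/2 = 45387/8 ≈ 5673.375. The integer-valued extremum is e(T(123, 4)) = 5673, which is strictly less than the density bound 45387/8 since 4 ∤ 123 (the parts of T(123, 4) cannot all be equal).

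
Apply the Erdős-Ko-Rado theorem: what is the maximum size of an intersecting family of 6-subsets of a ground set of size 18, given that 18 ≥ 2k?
max |F| = C(17, 5) = 6188

The Erdős-Ko-Rado theorem states: for n ≥ 2k, an intersecting family of k-subsets of an n-element set has size at most C(n − 1, k − 1), with equality for 'star' families {A ⊆ [n] : |A| = k, i ∈ A} (fix an element i). For n = 18, k = 6: C(17, 5) = 6188.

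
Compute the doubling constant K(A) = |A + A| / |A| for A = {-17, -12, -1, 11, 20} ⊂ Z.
K = |A + A| / |A| = 15/5 = 3

Enumerate A + A = {a + b : a, b ∈ A}. With |A| = 5, there are |A|^2 = 25 ordered sum pairs; collecting distinct values, A + A = {-34, -29, -24, -18, -13, -6, -2, -1, 3, 8, 10, 19, 22, 31, 40}, so |A + A| = 15. Thus K = 15/5 = 3. For comparison, the minimum possible |A + A| over all 5-element sets is 2·5 − 1 = 9 (so min K = 9/5), attained only by arithmetic progressions.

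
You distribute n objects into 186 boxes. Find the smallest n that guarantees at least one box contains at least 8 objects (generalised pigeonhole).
n = (8 − 1)·186 + 1 = 1303

By the generalised pigeonhole principle, to guarantee some box contains ≥ r objects we need more than (r − 1) · k objects total. Threshold: n = (r − 1) · k + 1. With r = 8 and k = 186: n = 7 · 186 + 1 = 1302 + 1 = 1303. For n = 1302 = 7 · 186, we can put exactly 7 objects in every box, avoiding 8 in any single one — so 1303 is tight.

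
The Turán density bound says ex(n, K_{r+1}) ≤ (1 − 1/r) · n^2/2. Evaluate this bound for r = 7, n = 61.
Turán density bound = (6/7) · 61^2/2 = 11163/7 ≈ 1594.7143

Turán's theorem: ex(n, K_{r+1}) is achieved by the complete r-partite Turán graph T(n, r) with parts as balanced as possible, and is at most (1 − 1/r) · n^2/2. For r = 7, n = 61: the density bound is (6/7) · 3721/2 = 11163/7 ≈ 1594.7143. The integer-valued extremum is e(T(61, 7)) = 1594, which is strictly less than the density bound 11163/7 since 7 ∤ 61 (the parts of T(61, 7) cannot all be equal).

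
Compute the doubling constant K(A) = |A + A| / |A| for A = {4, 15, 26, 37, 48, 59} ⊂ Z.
K = |A + A| / |A| = 11/6

Enumerate A + A = {a + b : a, b ∈ A}. With |A| = 6, there are |A|^2 = 36 ordered sum pairs; collecting distinct values, A + A = {8, 19, 30, 41, 52, 63, 74, 85, 96, 107, 118}, so |A + A| = 11. Thus K = 11/6. Here |A + A| = 2|A| − 1 = 11, the minimum possible — so K = 11/6 is minimal, which holds iff A is an arithmetic progression.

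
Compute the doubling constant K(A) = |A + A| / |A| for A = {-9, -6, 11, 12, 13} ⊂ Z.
K = |A + A| / |A| = 14/5

Enumerate A + A = {a + b : a, b ∈ A}. With |A| = 5, there are |A|^2 = 25 ordered sum pairs; collecting distinct values, A + A = {-18, -15, -12, 2, 3, 4, 5, 6, 7, 22, 23, 24, 25, 26}, so |A + A| = 14. Thus K = 14/5. For comparison, the minimum possible |A + A| over all 5-element sets is 2·5 − 1 = 9 (so min K = 9/5), attained only by arithmetic progressions.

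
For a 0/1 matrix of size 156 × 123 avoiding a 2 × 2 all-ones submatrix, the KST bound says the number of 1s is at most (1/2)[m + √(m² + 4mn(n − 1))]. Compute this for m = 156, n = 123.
z(156, 123; 2, 2) ≤ (1/2)[156 + √(156² + 4·156·123·122)] = (1/2)[156 + √9388080] = 1609.9987

Kővári–Sós–Turán: let r_1, ..., r_156 be the row sums and z = Σ r_i the total number of 1s. Each pair of columns can share at most one row with both entries 1 (else a 2×2 all-ones block appears), so Σ_i C(r_i, 2) ≤ C(123, 2) = 7503. By convexity Σ_i C(r_i, 2) ≥ 156·C(z/156, 2) = z(z − 156)/(2·156), giving z² − 156z − 156·123·122 ≤ 0 and hence z ≤ (1/2)[156 + √(24336 + 4·2340936)] = (1/2)[156 + √9388080] ≈ (1/2)(156 + 3063.9974) = 1609.9987.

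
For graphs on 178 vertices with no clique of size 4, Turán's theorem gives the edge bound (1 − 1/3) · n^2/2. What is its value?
Turán density bound = (2/3) · 178^2/2 = 31684/3 ≈ 10561.3333

Turán's theorem: ex(n, K_{r+1}) is achieved by the complete r-partite Turán graph T(n, r) with parts as balanced as possible, and is at most (1 − 1/r) · n^2/2. For r = 3, n = 178: the density bound is (2/3) · 31684/2 = 31684/3 ≈ 10561.3333. The integer-valued extremum is e(T(178, 3)) = 10561, which is strictly less than the density bound 31684/3 since 3 ∤ 178 (the parts of T(178, 3) cannot all be equal).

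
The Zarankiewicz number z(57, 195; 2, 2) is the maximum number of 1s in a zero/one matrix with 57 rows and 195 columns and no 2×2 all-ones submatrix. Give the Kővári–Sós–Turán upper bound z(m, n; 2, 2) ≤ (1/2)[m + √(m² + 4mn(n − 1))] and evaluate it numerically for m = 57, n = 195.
z(57, 195; 2, 2) ≤ (1/2)[57 + √(57² + 4·57·195·194)] = (1/2)[57 + √8628489] = 1497.2145

Kővári–Sós–Turán: let r_1, ..., r_57 be the row sums and z = Σ r_i the total number of 1s. Each pair of columns can share at most one row with both entries 1 (else a 2×2 all-ones block appears), so Σ_i C(r_i, 2) ≤ C(195, 2) = 18915. By convexity Σ_i C(r_i, 2) ≥ 57·C(z/57, 2) = z(z − 57)/(2·57), giving z² − 57z − 57·195·194 ≤ 0 and hence z ≤ (1/2)[57 + √(3249 + 4·2156310)] = (1/2)[57 + √8628489] ≈ (1/2)(57 + 2937.429) = 1497.2145.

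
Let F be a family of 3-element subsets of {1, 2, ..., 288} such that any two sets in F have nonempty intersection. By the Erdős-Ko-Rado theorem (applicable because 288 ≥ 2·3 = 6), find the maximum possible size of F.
max |F| = C(287, 2) = 41041

Erdős-Ko-Rado (1961): when n ≥ 2k, max |F| = C(n−1, k−1). The bound is attained by the star {A : i ∈ A} for any fixed i ∈ [n]. Here C(288−1, 3−1) = C(287, 2) = 41041.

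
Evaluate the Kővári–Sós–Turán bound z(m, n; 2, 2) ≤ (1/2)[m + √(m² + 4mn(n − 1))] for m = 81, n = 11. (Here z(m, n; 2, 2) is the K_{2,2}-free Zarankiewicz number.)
z(81, 11; 2, 2) ≤ (1/2)[81 + √(81² + 4·81·11·10)] = (1/2)[81 + √42201] = 143.2144

Kővári–Sós–Turán: let r_1, ..., r_81 be the row sums and z = Σ r_i the total number of 1s. Each pair of columns can share at most one row with both entries 1 (else a 2×2 all-ones block appears), so Σ_i C(r_i, 2) ≤ C(11, 2) = 55. By convexity Σ_i C(r_i, 2) ≥ 81·C(z/81, 2) = z(z − 81)/(2·81), giving z² − 81z − 81·11·10 ≤ 0 and hence z ≤ (1/2)[81 + √(6561 + 4·8910)] = (1/2)[81 + √42201] ≈ (1/2)(81 + 205.4288) = 143.2144.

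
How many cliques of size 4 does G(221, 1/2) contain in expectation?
E[# K_4] = C(221, 4) · (1/2)^C(4, 2) = 96717335 / 2^6 = 1511208.359375

For each 4-subset S of vertices (there are C(221, 4) = 96717335 such S), let X_S = 1 if S induces a K_4 (all C(4, 2) = 6 edges present). Then P(X_S = 1) = (1/2)^6 = 1/64. By linearity of expectation, E[# K_4] = C(221, 4) · (1/2)^6 = 96717335 / 64 = 1511208.359375.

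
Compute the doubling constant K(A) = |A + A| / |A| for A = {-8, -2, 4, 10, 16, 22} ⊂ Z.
K = |A + A| / |A| = 11/6

Enumerate A + A = {a + b : a, b ∈ A}. With |A| = 6, there are |A|^2 = 36 ordered sum pairs; collecting distinct values, A + A = {-16, -10, -4, 2, 8, 14, 20, 26, 32, 38, 44}, so |A + A| = 11. Thus K = 11/6. Here |A + A| = 2|A| − 1 = 11, the minimum possible — so K = 11/6 is minimal, which holds iff A is an arithmetic progression.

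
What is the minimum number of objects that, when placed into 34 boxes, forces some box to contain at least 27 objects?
n = (27 − 1)·34 + 1 = 885

By the generalised pigeonhole principle, to guarantee some box contains ≥ r objects we need more than (r − 1) · k objects total. Threshold: n = (r − 1) · k + 1. With r = 27 and k = 34: n = 26 · 34 + 1 = 884 + 1 = 885. For n = 884 = 26 · 34, we can put exactly 26 objects in every box, avoiding 27 in any single one — so 885 is tight.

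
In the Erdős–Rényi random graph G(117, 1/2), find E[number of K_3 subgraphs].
E[# K_3] = C(117, 3) · (1/2)^C(3, 2) = 260130 / 2^3 = 130065/4 = 32516.25

For each 3-subset S of vertices (there are C(117, 3) = 260130 such S), let X_S = 1 if S induces a K_3 (all C(3, 2) = 3 edges present). Then P(X_S = 1) = (1/2)^3 = 1/8. By linearity of expectation, E[# K_3] = C(117, 3) · (1/2)^3 = 260130 / 8 = 130065/4 = 32516.25.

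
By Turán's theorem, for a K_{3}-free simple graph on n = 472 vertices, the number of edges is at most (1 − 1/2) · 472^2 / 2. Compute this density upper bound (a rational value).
Turán density bound = (1/2) · 472^2/2 = 55696

Turán's theorem: ex(n, K_{r+1}) is achieved by the complete r-partite Turán graph T(n, r) with parts as balanced as possible, and is at most (1 − 1/r) · n^2/2. For r = 2, n = 472: the density bound is (1/2) · 222784/2 = 55696. Since 2 ∣ 472, the Turán graph T(472, 2) has parts of equal size 236, and its edge count e(T(472, 2)) = 55696 attains the density bound exactly.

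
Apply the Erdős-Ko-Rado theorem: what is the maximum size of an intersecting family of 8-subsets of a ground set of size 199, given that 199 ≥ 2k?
max |F| = C(198, 7) = 2126433621312

Erdős-Ko-Rado (1961): when n ≥ 2k, max |F| = C(n−1, k−1). The bound is attained by the star {A : i ∈ A} for any fixed i ∈ [n]. Here C(199−1, 8−1) = C(198, 7) = 2126433621312.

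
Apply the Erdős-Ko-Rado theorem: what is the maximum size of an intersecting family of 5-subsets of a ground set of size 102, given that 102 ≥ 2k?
max |F| = C(101, 4) = 4082925

Erdős-Ko-Rado (1961): when n ≥ 2k, max |F| = C(n−1, k−1). The bound is attained by the star {A : i ∈ A} for any fixed i ∈ [n]. Here C(102−1, 5−1) = C(101, 4) = 4082925.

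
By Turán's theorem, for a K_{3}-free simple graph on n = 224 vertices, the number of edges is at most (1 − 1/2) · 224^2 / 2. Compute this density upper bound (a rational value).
Turán density bound = (1/2) · 224^2/2 = 12544

Turán's theorem: ex(n, K_{r+1}) is achieved by the complete r-partite Turán graph T(n, r) with parts as balanced as possible, and is at most (1 − 1/r) · n^2/2. For r = 2, n = 224: the density bound is (1/2) · 50176/2 = 12544. Since 2 ∣ 224, the Turán graph T(224, 2) has parts of equal size 112, and its edge count e(T(224, 2)) = 12544 attains the density bound exactly.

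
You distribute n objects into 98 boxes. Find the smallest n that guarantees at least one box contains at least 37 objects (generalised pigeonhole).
n = (37 − 1)·98 + 1 = 3529

By the generalised pigeonhole principle, to guarantee some box contains ≥ r objects we need more than (r − 1) · k objects total. Threshold: n = (r − 1) · k + 1. With r = 37 and k = 98: n = 36 · 98 + 1 = 3528 + 1 = 3529. For n = 3528 = 36 · 98, we can put exactly 36 objects in every box, avoiding 37 in any single one — so 3529 is tight.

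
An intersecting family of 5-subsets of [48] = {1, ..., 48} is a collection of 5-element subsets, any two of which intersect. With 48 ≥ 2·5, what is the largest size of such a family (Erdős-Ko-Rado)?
max |F| = C(47, 4) = 178365

The Erdős-Ko-Rado theorem states: for n ≥ 2k, an intersecting family of k-subsets of an n-element set has size at most C(n − 1, k − 1), with equality for 'star' families {A ⊆ [n] : |A| = k, i ∈ A} (fix an element i). For n = 48, k = 5: C(47, 4) = 178365.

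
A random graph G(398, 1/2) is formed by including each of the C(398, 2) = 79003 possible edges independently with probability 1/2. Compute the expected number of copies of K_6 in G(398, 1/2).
E[# K_6] = C(398, 6) · (1/2)^C(6, 2) = 5315230907547 / 2^15 ≈ 162207974.473480

For each 6-subset S of vertices (there are C(398, 6) = 5315230907547 such S), let X_S = 1 if S induces a K_6 (all C(6, 2) = 15 edges present). Then P(X_S = 1) = (1/2)^15 = 1/32768. By linearity of expectation, E[# K_6] = C(398, 6) · (1/2)^15 = 5315230907547 / 32768 ≈ 162207974.473480.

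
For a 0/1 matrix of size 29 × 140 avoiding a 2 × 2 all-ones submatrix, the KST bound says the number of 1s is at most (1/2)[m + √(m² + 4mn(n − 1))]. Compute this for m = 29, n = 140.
z(29, 140; 2, 2) ≤ (1/2)[29 + √(29² + 4·29·140·139)] = (1/2)[29 + √2258201] = 765.8656

Kővári–Sós–Turán: let r_1, ..., r_29 be the row sums and z = Σ r_i the total number of 1s. Each pair of columns can share at most one row with both entries 1 (else a 2×2 all-ones block appears), so Σ_i C(r_i, 2) ≤ C(140, 2) = 9730. By convexity Σ_i C(r_i, 2) ≥ 29·C(z/29, 2) = z(z − 29)/(2·29), giving z² − 29z − 29·140·139 ≤ 0 and hence z ≤ (1/2)[29 + √(841 + 4·564340)] = (1/2)[29 + √2258201] ≈ (1/2)(29 + 1502.7312) = 765.8656.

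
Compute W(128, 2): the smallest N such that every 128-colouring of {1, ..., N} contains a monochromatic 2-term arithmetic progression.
W(128, 2) = 128 + 1 = 129

A 2-term AP is any pair of integers, so a monochromatic 2-AP exists iff some colour is used at least twice. With 128 colours, the colouring i ↦ i on {1, ..., 128} uses each colour once, avoiding any monochromatic pair, so W(128, 2) > 128. For {1, ..., 129}, pigeonhole forces two integers of the same colour, which form a monochromatic 2-AP. Hence W(128, 2) = 129.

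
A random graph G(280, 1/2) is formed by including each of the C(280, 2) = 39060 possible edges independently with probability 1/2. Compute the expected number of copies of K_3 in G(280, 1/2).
E[# K_3] = C(280, 3) · (1/2)^C(3, 2) = 3619560 / 2^3 = 452445

For each 3-subset S of vertices (there are C(280, 3) = 3619560 such S), let X_S = 1 if S induces a K_3 (all C(3, 2) = 3 edges present). Then P(X_S = 1) = (1/2)^3 = 1/8. By linearity of expectation, E[# K_3] = C(280, 3) · (1/2)^3 = 3619560 / 8 = 452445.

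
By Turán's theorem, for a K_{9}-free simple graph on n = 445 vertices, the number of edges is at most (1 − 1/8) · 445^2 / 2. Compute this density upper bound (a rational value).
Turán density bound = (7/8) · 445^2/2 = 1386175/16 ≈ 86635.9375

Turán's theorem: ex(n, K_{r+1}) is achieved by the complete r-partite Turán graph T(n, r) with parts as balanced as possible, and is at most (1 − 1/r) · n^2/2. For r = 8, n = 445: the density bound is (7/8) · 198025/2 = 1386175/16 ≈ 86635.9375. The integer-valued extremum is e(T(445, 8)) = 86635, which is strictly less than the density bound 1386175/16 since 8 ∤ 445 (the parts of T(445, 8) cannot all be equal).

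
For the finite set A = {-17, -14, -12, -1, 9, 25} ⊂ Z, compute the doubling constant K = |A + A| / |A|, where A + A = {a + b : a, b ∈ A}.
K = |A + A| / |A| = 20/6 = 10/3

Enumerate A + A = {a + b : a, b ∈ A}. With |A| = 6, there are |A|^2 = 36 ordered sum pairs; collecting distinct values, A + A = {-34, -31, -29, -28, -26, -24, -18, -15, -13, -8, -5, -3, -2, 8, 11, 13, 18, 24, 34, 50}, so |A + A| = 20. Thus K = 20/6 = 10/3. For comparison, the minimum possible |A + A| over all 6-element sets is 2·6 − 1 = 11 (so min K = 11/6), attained only by arithmetic progressions.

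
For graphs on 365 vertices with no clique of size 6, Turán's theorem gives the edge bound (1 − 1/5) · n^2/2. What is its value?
Turán density bound = (4/5) · 365^2/2 = 53290

Turán's theorem: ex(n, K_{r+1}) is achieved by the complete r-partite Turán graph T(n, r) with parts as balanced as possible, and is at most (1 − 1/r) · n^2/2. For r = 5, n = 365: the density bound is (4/5) · 133225/2 = 53290. Since 5 ∣ 365, the Turán graph T(365, 5) has parts of equal size 73, and its edge count e(T(365, 5)) = 53290 attains the density bound exactly.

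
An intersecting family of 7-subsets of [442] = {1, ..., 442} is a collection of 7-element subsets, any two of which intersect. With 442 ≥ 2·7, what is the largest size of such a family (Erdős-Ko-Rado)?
max |F| = C(441, 6) = 9873368049468

Erdős-Ko-Rado (1961): when n ≥ 2k, max |F| = C(n−1, k−1). The bound is attained by the star {A : i ∈ A} for any fixed i ∈ [n]. Here C(442−1, 7−1) = C(441, 6) = 9873368049468.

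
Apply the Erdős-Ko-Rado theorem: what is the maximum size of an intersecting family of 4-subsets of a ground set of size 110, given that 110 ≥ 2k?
max |F| = C(109, 3) = 209934

Erdős-Ko-Rado (1961): when n ≥ 2k, max |F| = C(n−1, k−1). The bound is attained by the star {A : i ∈ A} for any fixed i ∈ [n]. Here C(110−1, 4−1) = C(109, 3) = 209934.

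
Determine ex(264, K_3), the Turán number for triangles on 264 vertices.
ex(264, K_3) = ⌊264^2/4⌋ = 17424

Mantel (1907): a triangle-free graph on n vertices has at most ⌊n^2/4⌋ edges, with equality for the complete bipartite graph K_{⌊n/2⌋, ⌈n/2⌉}. For n = 264: ⌊264^2/4⌋ = ⌊69696/4⌋ = 17424. The extremal graph is K_{132, 132}, which has 132·132 = 17424 edges.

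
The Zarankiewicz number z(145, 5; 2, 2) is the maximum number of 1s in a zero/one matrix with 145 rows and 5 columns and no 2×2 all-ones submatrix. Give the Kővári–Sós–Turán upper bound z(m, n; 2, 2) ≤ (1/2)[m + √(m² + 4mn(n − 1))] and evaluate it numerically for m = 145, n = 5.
z(145, 5; 2, 2) ≤ (1/2)[145 + √(145² + 4·145·5·4)] = (1/2)[145 + √32625] = 162.812

Kővári–Sós–Turán: let r_1, ..., r_145 be the row sums and z = Σ r_i the total number of 1s. Each pair of columns can share at most one row with both entries 1 (else a 2×2 all-ones block appears), so Σ_i C(r_i, 2) ≤ C(5, 2) = 10. By convexity Σ_i C(r_i, 2) ≥ 145·C(z/145, 2) = z(z − 145)/(2·145), giving z² − 145z − 145·5·4 ≤ 0 and hence z ≤ (1/2)[145 + √(21025 + 4·2900)] = (1/2)[145 + √32625] ≈ (1/2)(145 + 180.6239) = 162.812.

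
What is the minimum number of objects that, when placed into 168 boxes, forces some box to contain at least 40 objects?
n = (40 − 1)·168 + 1 = 6553

By the generalised pigeonhole principle, to guarantee some box contains ≥ r objects we need more than (r − 1) · k objects total. Threshold: n = (r − 1) · k + 1. With r = 40 and k = 168: n = 39 · 168 + 1 = 6552 + 1 = 6553. For n = 6552 = 39 · 168, we can put exactly 39 objects in every box, avoiding 40 in any single one — so 6553 is tight.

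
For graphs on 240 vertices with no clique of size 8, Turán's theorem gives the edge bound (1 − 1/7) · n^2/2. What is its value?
Turán density bound = (6/7) · 240^2/2 = 172800/7 ≈ 24685.7143

Turán's theorem: ex(n, K_{r+1}) is achieved by the complete r-partite Turán graph T(n, r) with parts as balanced as possible, and is at most (1 − 1/r) · n^2/2. For r = 7, n = 240: the density bound is (6/7) · 57600/2 = 172800/7 ≈ 24685.7143. The integer-valued extremum is e(T(240, 7)) = 24685, which is strictly less than the density bound 172800/7 since 7 ∤ 240 (the parts of T(240, 7) cannot all be equal).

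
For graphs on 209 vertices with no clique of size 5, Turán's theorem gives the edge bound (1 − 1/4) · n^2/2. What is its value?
Turán density bound = (3/4) · 209^2/2 = 131043/8 ≈ 16380.375

Turán's theorem: ex(n, K_{r+1}) is achieved by the complete r-partite Turán graph T(n, r) with parts as balanced as possible, and is at most (1 − 1/r) · n^2/2. For r = 4, n = 209: the density bound is (3/4) · 43681/2 = 131043/8 ≈ 16380.375. The integer-valued extremum is e(T(209, 4)) = 16380, which is strictly less than the density bound 131043/8 since 4 ∤ 209 (the parts of T(209, 4) cannot all be equal).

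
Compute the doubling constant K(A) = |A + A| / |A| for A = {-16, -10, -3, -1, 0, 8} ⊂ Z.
K = |A + A| / |A| = 20/6 = 10/3

Enumerate A + A = {a + b : a, b ∈ A}. With |A| = 6, there are |A|^2 = 36 ordered sum pairs; collecting distinct values, A + A = {-32, -26, -20, -19, -17, -16, -13, -11, -10, -8, -6, -4, -3, -2, -1, 0, 5, 7, 8, 16}, so |A + A| = 20. Thus K = 20/6 = 10/3. For comparison, the minimum possible |A + A| over all 6-element sets is 2·6 − 1 = 11 (so min K = 11/6), attained only by arithmetic progressions.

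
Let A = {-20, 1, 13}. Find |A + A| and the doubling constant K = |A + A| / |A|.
K = |A + A| / |A| = 6/3 = 2

Enumerate A + A = {a + b : a, b ∈ A}. With |A| = 3, there are |A|^2 = 9 ordered sum pairs; collecting distinct values, A + A = {-40, -19, -7, 2, 14, 26}, so |A + A| = 6. Thus K = 6/3 = 2. For comparison, the minimum possible |A + A| over all 3-element sets is 2·3 − 1 = 5 (so min K = 5/3), attained only by arithmetic progressions.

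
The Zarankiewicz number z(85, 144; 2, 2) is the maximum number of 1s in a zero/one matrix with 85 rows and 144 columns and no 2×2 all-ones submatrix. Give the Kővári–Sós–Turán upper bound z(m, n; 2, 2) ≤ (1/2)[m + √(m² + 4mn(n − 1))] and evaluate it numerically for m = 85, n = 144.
z(85, 144; 2, 2) ≤ (1/2)[85 + √(85² + 4·85·144·143)] = (1/2)[85 + √7008505] = 1366.1791

Kővári–Sós–Turán: let r_1, ..., r_85 be the row sums and z = Σ r_i the total number of 1s. Each pair of columns can share at most one row with both entries 1 (else a 2×2 all-ones block appears), so Σ_i C(r_i, 2) ≤ C(144, 2) = 10296. By convexity Σ_i C(r_i, 2) ≥ 85·C(z/85, 2) = z(z − 85)/(2·85), giving z² − 85z − 85·144·143 ≤ 0 and hence z ≤ (1/2)[85 + √(7225 + 4·1750320)] = (1/2)[85 + √7008505] ≈ (1/2)(85 + 2647.3581) = 1366.1791.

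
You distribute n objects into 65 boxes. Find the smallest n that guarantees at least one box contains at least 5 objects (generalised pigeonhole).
n = (5 − 1)·65 + 1 = 261

By the generalised pigeonhole principle, to guarantee some box contains ≥ r objects we need more than (r − 1) · k objects total. Threshold: n = (r − 1) · k + 1. With r = 5 and k = 65: n = 4 · 65 + 1 = 260 + 1 = 261. For n = 260 = 4 · 65, we can put exactly 4 objects in every box, avoiding 5 in any single one — so 261 is tight.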